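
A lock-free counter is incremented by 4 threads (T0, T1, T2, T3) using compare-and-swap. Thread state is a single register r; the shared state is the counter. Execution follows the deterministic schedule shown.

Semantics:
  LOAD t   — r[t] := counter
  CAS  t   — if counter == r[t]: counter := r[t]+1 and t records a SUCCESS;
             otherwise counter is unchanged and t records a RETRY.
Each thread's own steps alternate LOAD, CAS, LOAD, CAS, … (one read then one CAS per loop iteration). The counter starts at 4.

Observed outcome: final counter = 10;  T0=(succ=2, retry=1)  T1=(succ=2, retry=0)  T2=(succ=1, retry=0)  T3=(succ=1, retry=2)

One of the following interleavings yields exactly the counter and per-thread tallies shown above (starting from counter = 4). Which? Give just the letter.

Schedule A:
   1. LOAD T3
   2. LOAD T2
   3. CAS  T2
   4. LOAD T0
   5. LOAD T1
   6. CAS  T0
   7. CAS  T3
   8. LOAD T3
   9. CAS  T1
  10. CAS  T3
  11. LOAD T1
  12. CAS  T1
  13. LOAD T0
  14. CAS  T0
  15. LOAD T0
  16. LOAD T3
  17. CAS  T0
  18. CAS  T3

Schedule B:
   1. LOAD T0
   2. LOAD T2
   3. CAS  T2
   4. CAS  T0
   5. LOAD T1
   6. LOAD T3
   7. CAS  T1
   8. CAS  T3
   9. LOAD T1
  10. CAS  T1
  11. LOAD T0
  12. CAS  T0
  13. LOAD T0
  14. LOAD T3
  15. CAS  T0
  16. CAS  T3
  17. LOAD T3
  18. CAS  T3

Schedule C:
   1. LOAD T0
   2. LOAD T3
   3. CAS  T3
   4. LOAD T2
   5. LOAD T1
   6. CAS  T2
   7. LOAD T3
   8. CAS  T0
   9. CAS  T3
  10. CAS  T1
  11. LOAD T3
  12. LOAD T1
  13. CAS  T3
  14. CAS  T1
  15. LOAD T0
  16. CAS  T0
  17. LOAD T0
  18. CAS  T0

B

Run B:
step 1: T0 LOAD ⇒ load; ctr=4 reg=4
step 2: T2 LOAD ⇒ load; ctr=4 reg=4
step 3: T2 CAS ⇒ ok; ctr=5 reg=4
step 4: T0 CAS ⇒ retry; ctr=5 reg=4
step 5: T1 LOAD ⇒ load; ctr=5 reg=5
step 6: T3 LOAD ⇒ load; ctr=5 reg=5
step 7: T1 CAS ⇒ ok; ctr=6 reg=5
step 8: T3 CAS ⇒ retry; ctr=6 reg=5
step 9: T1 LOAD ⇒ load; ctr=6 reg=6
step 10: T1 CAS ⇒ ok; ctr=7 reg=6
step 11: T0 LOAD ⇒ load; ctr=7 reg=7
step 12: T0 CAS ⇒ ok; ctr=8 reg=7
step 13: T0 LOAD ⇒ load; ctr=8 reg=8
step 14: T3 LOAD ⇒ load; ctr=8 reg=8
step 15: T0 CAS ⇒ ok; ctr=9 reg=8
step 16: T3 CAS ⇒ retry; ctr=9 reg=8
step 17: T3 LOAD ⇒ load; ctr=9 reg=9
step 18: T3 CAS ⇒ ok; ctr=10 reg=9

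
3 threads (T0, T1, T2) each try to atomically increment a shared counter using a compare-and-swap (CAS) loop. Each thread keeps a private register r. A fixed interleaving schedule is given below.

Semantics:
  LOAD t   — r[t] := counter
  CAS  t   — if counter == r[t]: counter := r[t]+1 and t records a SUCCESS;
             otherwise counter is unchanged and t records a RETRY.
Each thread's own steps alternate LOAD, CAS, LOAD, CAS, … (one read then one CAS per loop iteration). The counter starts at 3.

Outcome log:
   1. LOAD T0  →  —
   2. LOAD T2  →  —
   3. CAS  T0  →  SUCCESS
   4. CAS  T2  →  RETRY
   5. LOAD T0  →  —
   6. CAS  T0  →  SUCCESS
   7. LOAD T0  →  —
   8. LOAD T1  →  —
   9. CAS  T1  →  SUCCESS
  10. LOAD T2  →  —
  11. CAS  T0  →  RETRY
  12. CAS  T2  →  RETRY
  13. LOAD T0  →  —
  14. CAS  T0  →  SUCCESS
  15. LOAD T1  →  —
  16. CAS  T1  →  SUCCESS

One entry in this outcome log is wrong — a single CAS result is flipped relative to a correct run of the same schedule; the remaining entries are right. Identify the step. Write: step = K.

step = 12

Correct run:
[1] T0.load  rd  (counter 3, T0.r 3)
[2] T2.load  rd  (counter 3, T2.r 3)
[3] T0.cas  hit  (counter 4, T0.r 3)
[4] T2.cas  miss  (counter 4, T2.r 3)
[5] T0.load  rd  (counter 4, T0.r 4)
[6] T0.cas  hit  (counter 5, T0.r 4)
[7] T0.load  rd  (counter 5, T0.r 5)
[8] T1.load  rd  (counter 5, T1.r 5)
[9] T1.cas  hit  (counter 6, T1.r 5)
[10] T2.load  rd  (counter 6, T2.r 6)
[11] T0.cas  miss  (counter 6, T0.r 5)
[12] T2.cas  hit  (counter 7, T2.r 6)
[13] T0.load  rd  (counter 7, T0.r 7)
[14] T0.cas  hit  (counter 8, T0.r 7)
[15] T1.load  rd  (counter 8, T1.r 8)
[16] T1.cas  hit  (counter 9, T1.r 8)
Mismatch at 12.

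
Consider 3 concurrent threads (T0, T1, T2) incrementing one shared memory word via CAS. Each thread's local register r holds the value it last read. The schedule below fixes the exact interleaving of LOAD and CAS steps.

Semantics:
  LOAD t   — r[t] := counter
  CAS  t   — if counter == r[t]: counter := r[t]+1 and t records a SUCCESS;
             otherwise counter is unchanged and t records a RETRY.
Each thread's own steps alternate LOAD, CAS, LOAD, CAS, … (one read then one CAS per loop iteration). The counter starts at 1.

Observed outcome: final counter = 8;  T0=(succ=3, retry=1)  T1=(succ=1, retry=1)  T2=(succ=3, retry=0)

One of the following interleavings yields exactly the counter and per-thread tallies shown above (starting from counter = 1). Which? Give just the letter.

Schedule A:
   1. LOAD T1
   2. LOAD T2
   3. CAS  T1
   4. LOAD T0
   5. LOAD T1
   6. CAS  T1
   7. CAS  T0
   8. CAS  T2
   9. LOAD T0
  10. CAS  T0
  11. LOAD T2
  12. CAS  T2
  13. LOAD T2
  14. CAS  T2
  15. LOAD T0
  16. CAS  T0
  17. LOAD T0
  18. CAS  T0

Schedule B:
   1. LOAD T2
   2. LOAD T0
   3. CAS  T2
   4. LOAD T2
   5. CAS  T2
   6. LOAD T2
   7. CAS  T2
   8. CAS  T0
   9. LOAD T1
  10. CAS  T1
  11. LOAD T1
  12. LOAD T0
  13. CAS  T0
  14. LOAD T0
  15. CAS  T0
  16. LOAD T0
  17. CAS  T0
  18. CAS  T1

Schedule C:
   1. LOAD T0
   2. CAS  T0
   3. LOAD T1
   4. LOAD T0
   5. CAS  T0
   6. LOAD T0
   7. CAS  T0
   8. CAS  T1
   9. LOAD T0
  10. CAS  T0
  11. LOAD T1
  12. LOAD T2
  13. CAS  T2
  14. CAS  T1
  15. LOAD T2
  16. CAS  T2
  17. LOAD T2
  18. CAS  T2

B

Run B:
1. LOAD T2 → mem=1 r[T2]=1 [LOAD]
2. LOAD T0 → mem=1 r[T0]=1 [LOAD]
3. CAS T2 → mem=2 r[T2]=1 [OK]
4. LOAD T2 → mem=2 r[T2]=2 [LOAD]
5. CAS T2 → mem=3 r[T2]=2 [OK]
6. LOAD T2 → mem=3 r[T2]=3 [LOAD]
7. CAS T2 → mem=4 r[T2]=3 [OK]
8. CAS T0 → mem=4 r[T0]=1 [RETRY]
9. LOAD T1 → mem=4 r[T1]=4 [LOAD]
10. CAS T1 → mem=5 r[T1]=4 [OK]
11. LOAD T1 → mem=5 r[T1]=5 [LOAD]
12. LOAD T0 → mem=5 r[T0]=5 [LOAD]
13. CAS T0 → mem=6 r[T0]=5 [OK]
14. LOAD T0 → mem=6 r[T0]=6 [LOAD]
15. CAS T0 → mem=7 r[T0]=6 [OK]
16. LOAD T0 → mem=7 r[T0]=7 [LOAD]
17. CAS T0 → mem=8 r[T0]=7 [OK]
18. CAS T1 → mem=8 r[T1]=5 [RETRY]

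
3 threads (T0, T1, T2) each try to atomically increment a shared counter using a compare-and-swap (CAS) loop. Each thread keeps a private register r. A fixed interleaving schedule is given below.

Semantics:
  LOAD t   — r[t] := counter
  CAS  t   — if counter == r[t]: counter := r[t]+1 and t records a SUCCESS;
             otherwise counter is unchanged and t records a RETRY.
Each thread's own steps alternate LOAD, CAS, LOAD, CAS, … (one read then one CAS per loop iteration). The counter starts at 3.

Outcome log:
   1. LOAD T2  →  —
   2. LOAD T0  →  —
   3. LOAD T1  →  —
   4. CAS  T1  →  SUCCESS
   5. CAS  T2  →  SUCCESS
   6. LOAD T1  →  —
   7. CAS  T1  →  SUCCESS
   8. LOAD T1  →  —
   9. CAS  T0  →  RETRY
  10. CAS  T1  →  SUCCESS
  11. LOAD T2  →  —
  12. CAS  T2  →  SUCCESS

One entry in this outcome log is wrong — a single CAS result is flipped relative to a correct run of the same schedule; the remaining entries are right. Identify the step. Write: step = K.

step = 5

Reference trace:
   1) LOAD T2:  M=3  r_T2=3
   2) LOAD T0:  M=3  r_T0=3
   3) LOAD T1:  M=3  r_T1=3
   4) CAS  T1:  M=4  r_T1=3 ✓
   5) CAS  T2:  M=4  r_T2=3 ✗
   6) LOAD T1:  M=4  r_T1=4
   7) CAS  T1:  M=5  r_T1=4 ✓
   8) LOAD T1:  M=5  r_T1=5
   9) CAS  T0:  M=5  r_T0=3 ✗
  10) CAS  T1:  M=6  r_T1=5 ✓
  11) LOAD T2:  M=6  r_T2=6
  12) CAS  T2:  M=7  r_T2=6 ✓
Log disagrees first at step 5.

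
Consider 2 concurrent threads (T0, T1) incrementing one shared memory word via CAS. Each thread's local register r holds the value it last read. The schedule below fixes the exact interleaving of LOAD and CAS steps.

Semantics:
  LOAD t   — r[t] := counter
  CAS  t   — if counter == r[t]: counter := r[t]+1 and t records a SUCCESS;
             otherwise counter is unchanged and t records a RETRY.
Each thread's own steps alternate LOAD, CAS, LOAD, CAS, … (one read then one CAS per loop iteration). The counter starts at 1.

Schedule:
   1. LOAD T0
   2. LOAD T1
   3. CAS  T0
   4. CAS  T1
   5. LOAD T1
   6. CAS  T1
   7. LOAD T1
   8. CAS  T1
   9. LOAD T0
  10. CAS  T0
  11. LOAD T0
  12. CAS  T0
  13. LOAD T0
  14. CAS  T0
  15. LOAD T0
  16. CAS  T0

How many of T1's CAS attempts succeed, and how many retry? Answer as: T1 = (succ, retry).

T1 = (2, 1)

step 1: T0 LOAD ⇒ load; ctr=1 reg=1
step 2: T1 LOAD ⇒ load; ctr=1 reg=1
step 3: T0 CAS ⇒ ok; ctr=2 reg=1
step 4: T1 CAS ⇒ retry; ctr=2 reg=1
step 5: T1 LOAD ⇒ load; ctr=2 reg=2
step 6: T1 CAS ⇒ ok; ctr=3 reg=2
step 7: T1 LOAD ⇒ load; ctr=3 reg=3
step 8: T1 CAS ⇒ ok; ctr=4 reg=3
step 9: T0 LOAD ⇒ load; ctr=4 reg=4
step 10: T0 CAS ⇒ ok; ctr=5 reg=4
step 11: T0 LOAD ⇒ load; ctr=5 reg=5
step 12: T0 CAS ⇒ ok; ctr=6 reg=5
step 13: T0 LOAD ⇒ load; ctr=6 reg=6
step 14: T0 CAS ⇒ ok; ctr=7 reg=6
step 15: T0 LOAD ⇒ load; ctr=7 reg=7
step 16: T0 CAS ⇒ ok; ctr=8 reg=7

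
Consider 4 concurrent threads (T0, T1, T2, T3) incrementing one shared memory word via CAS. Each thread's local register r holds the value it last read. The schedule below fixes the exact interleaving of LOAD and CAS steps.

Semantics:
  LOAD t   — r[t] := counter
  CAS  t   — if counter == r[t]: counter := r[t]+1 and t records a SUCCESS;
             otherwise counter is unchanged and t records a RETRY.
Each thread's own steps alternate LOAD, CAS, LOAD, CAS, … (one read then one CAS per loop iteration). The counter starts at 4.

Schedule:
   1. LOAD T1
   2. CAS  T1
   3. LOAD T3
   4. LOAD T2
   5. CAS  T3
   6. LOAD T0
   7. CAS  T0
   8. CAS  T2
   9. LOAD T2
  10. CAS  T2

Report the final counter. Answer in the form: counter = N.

counter = 8

T1 LOAD — after: cnt=4, r=4 — load
T1 CAS — after: cnt=5, r=4 — ok
T3 LOAD — after: cnt=5, r=5 — load
T2 LOAD — after: cnt=5, r=5 — load
T3 CAS — after: cnt=6, r=5 — ok
T0 LOAD — after: cnt=6, r=6 — load
T0 CAS — after: cnt=7, r=6 — ok
T2 CAS — after: cnt=7, r=5 — retry
T2 LOAD — after: cnt=7, r=7 — load
T2 CAS — after: cnt=8, r=7 — ok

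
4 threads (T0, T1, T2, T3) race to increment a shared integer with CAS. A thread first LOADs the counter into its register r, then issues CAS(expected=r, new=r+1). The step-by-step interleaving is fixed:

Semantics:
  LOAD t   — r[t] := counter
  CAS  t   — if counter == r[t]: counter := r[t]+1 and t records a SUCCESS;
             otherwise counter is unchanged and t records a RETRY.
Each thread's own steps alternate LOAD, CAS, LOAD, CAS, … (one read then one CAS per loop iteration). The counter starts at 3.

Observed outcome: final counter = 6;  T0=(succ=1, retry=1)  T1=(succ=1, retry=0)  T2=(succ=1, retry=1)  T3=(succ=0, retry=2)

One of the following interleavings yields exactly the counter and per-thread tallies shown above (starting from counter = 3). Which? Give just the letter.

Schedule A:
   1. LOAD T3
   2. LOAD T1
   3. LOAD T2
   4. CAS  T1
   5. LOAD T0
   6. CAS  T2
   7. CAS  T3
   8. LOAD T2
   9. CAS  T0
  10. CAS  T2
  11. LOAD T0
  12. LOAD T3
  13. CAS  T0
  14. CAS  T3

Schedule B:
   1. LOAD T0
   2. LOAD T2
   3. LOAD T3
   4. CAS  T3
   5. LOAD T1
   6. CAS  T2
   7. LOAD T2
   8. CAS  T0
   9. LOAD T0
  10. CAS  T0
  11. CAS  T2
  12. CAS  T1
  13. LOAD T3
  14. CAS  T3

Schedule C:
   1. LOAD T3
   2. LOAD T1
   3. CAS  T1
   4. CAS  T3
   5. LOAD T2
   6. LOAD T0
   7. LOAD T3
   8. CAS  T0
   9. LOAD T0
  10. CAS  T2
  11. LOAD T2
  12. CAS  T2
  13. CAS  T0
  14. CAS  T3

Tracing schedule C:
#1 T3 reads 3
#2 T1 reads 3
#3 T1 CAS(3→4) writes; counter now 4
#4 T3 CAS(3→4) fails; counter now 4
#5 T2 reads 4
#6 T0 reads 4
#7 T3 reads 4
#8 T0 CAS(4→5) writes; counter now 5
#9 T0 reads 5
#10 T2 CAS(4→5) fails; counter now 5
#11 T2 reads 5
#12 T2 CAS(5→6) writes; counter now 6
#13 T0 CAS(5→6) fails; counter now 6
#14 T3 CAS(4→5) fails; counter now 6

C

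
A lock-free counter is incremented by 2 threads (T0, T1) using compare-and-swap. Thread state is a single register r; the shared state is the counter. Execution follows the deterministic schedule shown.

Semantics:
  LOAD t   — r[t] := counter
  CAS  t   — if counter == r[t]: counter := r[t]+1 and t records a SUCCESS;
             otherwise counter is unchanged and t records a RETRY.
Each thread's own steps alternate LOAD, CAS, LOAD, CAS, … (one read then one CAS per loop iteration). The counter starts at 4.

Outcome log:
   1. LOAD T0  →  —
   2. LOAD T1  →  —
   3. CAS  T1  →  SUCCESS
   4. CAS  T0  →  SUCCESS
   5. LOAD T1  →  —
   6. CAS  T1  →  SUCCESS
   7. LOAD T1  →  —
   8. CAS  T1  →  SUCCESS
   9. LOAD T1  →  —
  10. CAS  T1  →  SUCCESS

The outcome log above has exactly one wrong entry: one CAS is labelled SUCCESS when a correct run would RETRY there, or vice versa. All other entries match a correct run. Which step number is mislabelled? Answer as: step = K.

Correct run:
T0 LOAD — after: cnt=4, r=4 — load
T1 LOAD — after: cnt=4, r=4 — load
T1 CAS — after: cnt=5, r=4 — ok
T0 CAS — after: cnt=5, r=4 — retry
T1 LOAD — after: cnt=5, r=5 — load
T1 CAS — after: cnt=6, r=5 — ok
T1 LOAD — after: cnt=6, r=6 — load
T1 CAS — after: cnt=7, r=6 — ok
T1 LOAD — after: cnt=7, r=7 — load
T1 CAS — after: cnt=8, r=7 — ok
Mismatch at 4.

step = 4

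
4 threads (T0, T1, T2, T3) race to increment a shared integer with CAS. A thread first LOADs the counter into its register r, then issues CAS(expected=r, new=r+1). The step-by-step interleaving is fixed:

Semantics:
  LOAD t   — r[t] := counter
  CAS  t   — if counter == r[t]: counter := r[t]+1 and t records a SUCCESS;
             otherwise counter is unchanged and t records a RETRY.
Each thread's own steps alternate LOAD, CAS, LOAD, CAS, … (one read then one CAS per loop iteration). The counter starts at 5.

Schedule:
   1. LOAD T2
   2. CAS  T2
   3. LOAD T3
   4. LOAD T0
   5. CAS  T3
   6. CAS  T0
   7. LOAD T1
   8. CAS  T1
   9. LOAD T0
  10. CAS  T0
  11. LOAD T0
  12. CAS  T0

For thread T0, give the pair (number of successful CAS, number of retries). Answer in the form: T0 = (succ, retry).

T0 = (2, 1)

T2 LOAD — after: cnt=5, r=5 — load
T2 CAS — after: cnt=6, r=5 — ok
T3 LOAD — after: cnt=6, r=6 — load
T0 LOAD — after: cnt=6, r=6 — load
T3 CAS — after: cnt=7, r=6 — ok
T0 CAS — after: cnt=7, r=6 — retry
T1 LOAD — after: cnt=7, r=7 — load
T1 CAS — after: cnt=8, r=7 — ok
T0 LOAD — after: cnt=8, r=8 — load
T0 CAS — after: cnt=9, r=8 — ok
T0 LOAD — after: cnt=9, r=9 — load
T0 CAS — after: cnt=10, r=9 — ok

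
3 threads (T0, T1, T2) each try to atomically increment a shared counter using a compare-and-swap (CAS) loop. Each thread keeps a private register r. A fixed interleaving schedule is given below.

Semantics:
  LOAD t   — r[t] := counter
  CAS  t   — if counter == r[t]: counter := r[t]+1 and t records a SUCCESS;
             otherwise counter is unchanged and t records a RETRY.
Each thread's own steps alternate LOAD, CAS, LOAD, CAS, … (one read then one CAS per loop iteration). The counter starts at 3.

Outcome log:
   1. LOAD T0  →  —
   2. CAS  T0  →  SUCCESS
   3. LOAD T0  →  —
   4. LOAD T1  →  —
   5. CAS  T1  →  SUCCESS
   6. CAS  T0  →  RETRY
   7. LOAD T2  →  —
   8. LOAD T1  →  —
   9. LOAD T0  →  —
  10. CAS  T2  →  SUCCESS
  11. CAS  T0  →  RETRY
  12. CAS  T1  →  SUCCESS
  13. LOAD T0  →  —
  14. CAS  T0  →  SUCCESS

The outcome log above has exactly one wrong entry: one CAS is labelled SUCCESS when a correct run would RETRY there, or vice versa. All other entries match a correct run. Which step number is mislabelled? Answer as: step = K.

step = 12

Re-executing:
[1] T0.load  rd  (counter 3, T0.r 3)
[2] T0.cas  hit  (counter 4, T0.r 3)
[3] T0.load  rd  (counter 4, T0.r 4)
[4] T1.load  rd  (counter 4, T1.r 4)
[5] T1.cas  hit  (counter 5, T1.r 4)
[6] T0.cas  miss  (counter 5, T0.r 4)
[7] T2.load  rd  (counter 5, T2.r 5)
[8] T1.load  rd  (counter 5, T1.r 5)
[9] T0.load  rd  (counter 5, T0.r 5)
[10] T2.cas  hit  (counter 6, T2.r 5)
[11] T0.cas  miss  (counter 6, T0.r 5)
[12] T1.cas  miss  (counter 6, T1.r 5)
[13] T0.load  rd  (counter 6, T0.r 6)
[14] T0.cas  hit  (counter 7, T0.r 6)
Log disagrees first at step 12.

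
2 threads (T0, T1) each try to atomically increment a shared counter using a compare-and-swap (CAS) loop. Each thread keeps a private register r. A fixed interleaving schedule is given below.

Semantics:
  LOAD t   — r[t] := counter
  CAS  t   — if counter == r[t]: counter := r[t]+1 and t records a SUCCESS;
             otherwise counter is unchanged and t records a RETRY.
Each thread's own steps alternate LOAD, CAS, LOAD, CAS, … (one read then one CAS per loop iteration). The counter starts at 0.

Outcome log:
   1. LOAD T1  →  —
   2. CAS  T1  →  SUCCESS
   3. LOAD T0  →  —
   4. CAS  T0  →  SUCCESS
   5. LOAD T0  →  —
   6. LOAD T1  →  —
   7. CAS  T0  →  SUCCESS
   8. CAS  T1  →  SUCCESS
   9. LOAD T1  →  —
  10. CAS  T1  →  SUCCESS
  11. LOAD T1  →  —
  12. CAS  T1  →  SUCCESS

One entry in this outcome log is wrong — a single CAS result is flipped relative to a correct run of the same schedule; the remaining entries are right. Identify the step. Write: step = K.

Reference trace:
#1 T1 reads 0
#2 T1 CAS(0→1) writes; counter now 1
#3 T0 reads 1
#4 T0 CAS(1→2) writes; counter now 2
#5 T0 reads 2
#6 T1 reads 2
#7 T0 CAS(2→3) writes; counter now 3
#8 T1 CAS(2→3) fails; counter now 3
#9 T1 reads 3
#10 T1 CAS(3→4) writes; counter now 4
#11 T1 reads 4
#12 T1 CAS(4→5) writes; counter now 5
Log disagrees first at step 8.

step = 8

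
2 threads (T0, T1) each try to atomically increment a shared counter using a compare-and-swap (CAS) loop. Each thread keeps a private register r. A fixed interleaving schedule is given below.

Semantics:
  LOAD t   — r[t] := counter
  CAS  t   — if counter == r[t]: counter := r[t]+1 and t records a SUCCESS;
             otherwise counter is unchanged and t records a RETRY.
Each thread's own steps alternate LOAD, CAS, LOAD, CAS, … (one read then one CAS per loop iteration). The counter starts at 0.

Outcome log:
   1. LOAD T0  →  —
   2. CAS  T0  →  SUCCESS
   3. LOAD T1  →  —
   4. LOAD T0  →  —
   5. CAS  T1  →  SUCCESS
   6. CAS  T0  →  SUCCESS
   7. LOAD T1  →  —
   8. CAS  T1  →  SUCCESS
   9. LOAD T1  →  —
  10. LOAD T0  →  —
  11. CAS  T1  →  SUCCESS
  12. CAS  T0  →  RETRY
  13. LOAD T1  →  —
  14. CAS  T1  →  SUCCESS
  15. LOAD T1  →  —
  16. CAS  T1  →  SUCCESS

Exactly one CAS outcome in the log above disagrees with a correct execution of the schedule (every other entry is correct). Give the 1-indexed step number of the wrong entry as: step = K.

Re-executing:
#1 T0 reads 0
#2 T0 CAS(0→1) writes; counter now 1
#3 T1 reads 1
#4 T0 reads 1
#5 T1 CAS(1→2) writes; counter now 2
#6 T0 CAS(1→2) fails; counter now 2
#7 T1 reads 2
#8 T1 CAS(2→3) writes; counter now 3
#9 T1 reads 3
#10 T0 reads 3
#11 T1 CAS(3→4) writes; counter now 4
#12 T0 CAS(3→4) fails; counter now 4
#13 T1 reads 4
#14 T1 CAS(4→5) writes; counter now 5
#15 T1 reads 5
#16 T1 CAS(5→6) writes; counter now 6
Mismatch at 6.

step = 6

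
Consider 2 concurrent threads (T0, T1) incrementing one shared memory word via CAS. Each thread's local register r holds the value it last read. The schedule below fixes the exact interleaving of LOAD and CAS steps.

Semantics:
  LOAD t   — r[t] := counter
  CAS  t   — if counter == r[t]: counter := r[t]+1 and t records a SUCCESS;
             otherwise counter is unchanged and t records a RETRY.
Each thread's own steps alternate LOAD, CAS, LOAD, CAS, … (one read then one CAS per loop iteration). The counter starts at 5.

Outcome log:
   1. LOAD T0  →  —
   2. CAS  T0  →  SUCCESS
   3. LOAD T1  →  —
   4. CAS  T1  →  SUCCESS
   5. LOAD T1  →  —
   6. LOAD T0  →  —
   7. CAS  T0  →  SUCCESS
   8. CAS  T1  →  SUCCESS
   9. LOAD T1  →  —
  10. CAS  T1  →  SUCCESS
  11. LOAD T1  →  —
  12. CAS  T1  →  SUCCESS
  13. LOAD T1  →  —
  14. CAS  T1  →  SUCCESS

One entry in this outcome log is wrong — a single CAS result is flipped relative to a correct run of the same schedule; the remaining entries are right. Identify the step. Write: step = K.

step = 8

Re-executing:
[1] T0.load  rd  (counter 5, T0.r 5)
[2] T0.cas  hit  (counter 6, T0.r 5)
[3] T1.load  rd  (counter 6, T1.r 6)
[4] T1.cas  hit  (counter 7, T1.r 6)
[5] T1.load  rd  (counter 7, T1.r 7)
[6] T0.load  rd  (counter 7, T0.r 7)
[7] T0.cas  hit  (counter 8, T0.r 7)
[8] T1.cas  miss  (counter 8, T1.r 7)
[9] T1.load  rd  (counter 8, T1.r 8)
[10] T1.cas  hit  (counter 9, T1.r 8)
[11] T1.load  rd  (counter 9, T1.r 9)
[12] T1.cas  hit  (counter 10, T1.r 9)
[13] T1.load  rd  (counter 10, T1.r 10)
[14] T1.cas  hit  (counter 11, T1.r 10)
Log disagrees first at step 8.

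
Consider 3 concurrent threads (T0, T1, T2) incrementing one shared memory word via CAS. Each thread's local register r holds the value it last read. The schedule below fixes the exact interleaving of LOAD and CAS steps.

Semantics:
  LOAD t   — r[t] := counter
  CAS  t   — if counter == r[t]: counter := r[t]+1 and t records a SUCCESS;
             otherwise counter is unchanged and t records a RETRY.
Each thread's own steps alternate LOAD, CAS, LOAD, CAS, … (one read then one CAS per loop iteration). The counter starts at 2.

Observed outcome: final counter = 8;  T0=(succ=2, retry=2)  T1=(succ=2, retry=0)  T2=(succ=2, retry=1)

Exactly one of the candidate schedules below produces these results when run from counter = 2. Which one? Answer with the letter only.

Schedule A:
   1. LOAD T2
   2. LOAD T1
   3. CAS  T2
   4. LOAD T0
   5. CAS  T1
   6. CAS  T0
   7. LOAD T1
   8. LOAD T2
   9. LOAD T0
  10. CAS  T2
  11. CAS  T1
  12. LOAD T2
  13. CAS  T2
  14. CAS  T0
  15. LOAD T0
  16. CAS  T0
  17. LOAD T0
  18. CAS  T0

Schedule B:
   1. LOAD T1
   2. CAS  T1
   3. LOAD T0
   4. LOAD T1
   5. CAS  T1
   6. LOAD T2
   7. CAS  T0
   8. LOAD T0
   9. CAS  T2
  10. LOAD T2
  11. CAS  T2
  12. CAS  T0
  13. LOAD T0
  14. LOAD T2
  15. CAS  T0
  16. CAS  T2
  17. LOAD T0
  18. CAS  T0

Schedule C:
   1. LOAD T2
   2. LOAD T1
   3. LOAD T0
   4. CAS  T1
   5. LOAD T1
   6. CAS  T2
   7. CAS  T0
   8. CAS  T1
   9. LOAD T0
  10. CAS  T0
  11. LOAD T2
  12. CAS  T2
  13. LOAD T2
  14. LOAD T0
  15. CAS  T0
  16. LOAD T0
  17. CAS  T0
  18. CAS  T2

Tracing schedule B:
step 1: T1 LOAD ⇒ load; ctr=2 reg=2
step 2: T1 CAS ⇒ ok; ctr=3 reg=2
step 3: T0 LOAD ⇒ load; ctr=3 reg=3
step 4: T1 LOAD ⇒ load; ctr=3 reg=3
step 5: T1 CAS ⇒ ok; ctr=4 reg=3
step 6: T2 LOAD ⇒ load; ctr=4 reg=4
step 7: T0 CAS ⇒ retry; ctr=4 reg=3
step 8: T0 LOAD ⇒ load; ctr=4 reg=4
step 9: T2 CAS ⇒ ok; ctr=5 reg=4
step 10: T2 LOAD ⇒ load; ctr=5 reg=5
step 11: T2 CAS ⇒ ok; ctr=6 reg=5
step 12: T0 CAS ⇒ retry; ctr=6 reg=4
step 13: T0 LOAD ⇒ load; ctr=6 reg=6
step 14: T2 LOAD ⇒ load; ctr=6 reg=6
step 15: T0 CAS ⇒ ok; ctr=7 reg=6
step 16: T2 CAS ⇒ retry; ctr=7 reg=6
step 17: T0 LOAD ⇒ load; ctr=7 reg=7
step 18: T0 CAS ⇒ ok; ctr=8 reg=7

B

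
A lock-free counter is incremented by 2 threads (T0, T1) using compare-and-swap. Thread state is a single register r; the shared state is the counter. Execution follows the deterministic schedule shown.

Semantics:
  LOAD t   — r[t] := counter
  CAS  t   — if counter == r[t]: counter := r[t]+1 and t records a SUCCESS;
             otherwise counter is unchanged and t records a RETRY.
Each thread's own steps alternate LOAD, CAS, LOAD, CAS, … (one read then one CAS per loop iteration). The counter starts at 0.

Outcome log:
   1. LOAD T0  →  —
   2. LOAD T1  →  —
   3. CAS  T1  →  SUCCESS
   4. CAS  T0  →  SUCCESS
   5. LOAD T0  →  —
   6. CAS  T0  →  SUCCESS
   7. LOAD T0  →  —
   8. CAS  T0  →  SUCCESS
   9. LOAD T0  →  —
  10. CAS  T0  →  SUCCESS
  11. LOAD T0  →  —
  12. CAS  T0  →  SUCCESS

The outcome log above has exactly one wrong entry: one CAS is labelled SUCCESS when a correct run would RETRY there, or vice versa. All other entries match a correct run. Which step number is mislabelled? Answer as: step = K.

Correct run:
step 1: T0 LOAD ⇒ load; ctr=0 reg=0
step 2: T1 LOAD ⇒ load; ctr=0 reg=0
step 3: T1 CAS ⇒ ok; ctr=1 reg=0
step 4: T0 CAS ⇒ retry; ctr=1 reg=0
step 5: T0 LOAD ⇒ load; ctr=1 reg=1
step 6: T0 CAS ⇒ ok; ctr=2 reg=1
step 7: T0 LOAD ⇒ load; ctr=2 reg=2
step 8: T0 CAS ⇒ ok; ctr=3 reg=2
step 9: T0 LOAD ⇒ load; ctr=3 reg=3
step 10: T0 CAS ⇒ ok; ctr=4 reg=3
step 11: T0 LOAD ⇒ load; ctr=4 reg=4
step 12: T0 CAS ⇒ ok; ctr=5 reg=4
Flip is step 4.

step = 4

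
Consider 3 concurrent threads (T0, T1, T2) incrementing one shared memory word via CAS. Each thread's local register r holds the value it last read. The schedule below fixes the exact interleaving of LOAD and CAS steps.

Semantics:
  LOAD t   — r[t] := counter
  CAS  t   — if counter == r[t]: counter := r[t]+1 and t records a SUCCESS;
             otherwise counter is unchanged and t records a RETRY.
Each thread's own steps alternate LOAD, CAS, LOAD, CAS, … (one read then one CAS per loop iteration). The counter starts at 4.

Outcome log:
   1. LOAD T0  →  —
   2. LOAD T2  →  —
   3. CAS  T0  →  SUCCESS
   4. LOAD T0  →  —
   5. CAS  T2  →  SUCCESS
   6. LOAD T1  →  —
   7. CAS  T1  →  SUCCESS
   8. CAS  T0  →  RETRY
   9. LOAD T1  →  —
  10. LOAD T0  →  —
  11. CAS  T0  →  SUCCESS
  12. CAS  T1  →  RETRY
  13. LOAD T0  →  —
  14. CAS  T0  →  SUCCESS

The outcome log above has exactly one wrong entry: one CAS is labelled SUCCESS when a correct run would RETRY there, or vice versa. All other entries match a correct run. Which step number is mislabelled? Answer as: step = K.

step = 5

Reference trace:
1. LOAD T0 → mem=4 r[T0]=4 [LOAD]
2. LOAD T2 → mem=4 r[T2]=4 [LOAD]
3. CAS T0 → mem=5 r[T0]=4 [OK]
4. LOAD T0 → mem=5 r[T0]=5 [LOAD]
5. CAS T2 → mem=5 r[T2]=4 [RETRY]
6. LOAD T1 → mem=5 r[T1]=5 [LOAD]
7. CAS T1 → mem=6 r[T1]=5 [OK]
8. CAS T0 → mem=6 r[T0]=5 [RETRY]
9. LOAD T1 → mem=6 r[T1]=6 [LOAD]
10. LOAD T0 → mem=6 r[T0]=6 [LOAD]
11. CAS T0 → mem=7 r[T0]=6 [OK]
12. CAS T1 → mem=7 r[T1]=6 [RETRY]
13. LOAD T0 → mem=7 r[T0]=7 [LOAD]
14. CAS T0 → mem=8 r[T0]=7 [OK]
Mismatch at 5.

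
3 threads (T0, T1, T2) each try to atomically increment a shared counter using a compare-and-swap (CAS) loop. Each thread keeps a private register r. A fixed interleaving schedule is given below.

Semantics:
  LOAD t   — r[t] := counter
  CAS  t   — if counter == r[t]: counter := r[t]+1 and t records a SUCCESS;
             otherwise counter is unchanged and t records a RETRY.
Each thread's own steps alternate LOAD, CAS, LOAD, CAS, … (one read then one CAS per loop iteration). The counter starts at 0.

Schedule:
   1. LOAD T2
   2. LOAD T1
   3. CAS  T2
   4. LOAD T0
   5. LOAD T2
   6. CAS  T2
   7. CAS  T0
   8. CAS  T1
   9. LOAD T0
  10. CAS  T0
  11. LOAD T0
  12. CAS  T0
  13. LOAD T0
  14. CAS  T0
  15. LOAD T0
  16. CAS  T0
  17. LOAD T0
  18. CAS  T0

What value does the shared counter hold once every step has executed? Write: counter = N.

#1 T2 reads 0
#2 T1 reads 0
#3 T2 CAS(0→1) writes; counter now 1
#4 T0 reads 1
#5 T2 reads 1
#6 T2 CAS(1→2) writes; counter now 2
#7 T0 CAS(1→2) fails; counter now 2
#8 T1 CAS(0→1) fails; counter now 2
#9 T0 reads 2
#10 T0 CAS(2→3) writes; counter now 3
#11 T0 reads 3
#12 T0 CAS(3→4) writes; counter now 4
#13 T0 reads 4
#14 T0 CAS(4→5) writes; counter now 5
#15 T0 reads 5
#16 T0 CAS(5→6) writes; counter now 6
#17 T0 reads 6
#18 T0 CAS(6→7) writes; counter now 7

counter = 7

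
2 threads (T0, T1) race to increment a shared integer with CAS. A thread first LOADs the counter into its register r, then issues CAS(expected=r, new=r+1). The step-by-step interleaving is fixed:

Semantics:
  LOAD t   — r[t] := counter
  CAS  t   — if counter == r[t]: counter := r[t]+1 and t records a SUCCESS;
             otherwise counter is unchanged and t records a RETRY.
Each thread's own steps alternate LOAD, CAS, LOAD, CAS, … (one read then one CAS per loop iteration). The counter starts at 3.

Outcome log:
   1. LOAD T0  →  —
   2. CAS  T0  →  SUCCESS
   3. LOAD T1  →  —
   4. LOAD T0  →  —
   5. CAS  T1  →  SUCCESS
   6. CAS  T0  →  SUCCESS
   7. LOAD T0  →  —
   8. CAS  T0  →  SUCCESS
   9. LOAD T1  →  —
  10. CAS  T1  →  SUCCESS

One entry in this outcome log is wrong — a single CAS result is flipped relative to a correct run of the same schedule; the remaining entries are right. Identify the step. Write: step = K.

step = 6

Re-executing:
[1] T0.load  rd  (counter 3, T0.r 3)
[2] T0.cas  hit  (counter 4, T0.r 3)
[3] T1.load  rd  (counter 4, T1.r 4)
[4] T0.load  rd  (counter 4, T0.r 4)
[5] T1.cas  hit  (counter 5, T1.r 4)
[6] T0.cas  miss  (counter 5, T0.r 4)
[7] T0.load  rd  (counter 5, T0.r 5)
[8] T0.cas  hit  (counter 6, T0.r 5)
[9] T1.load  rd  (counter 6, T1.r 6)
[10] T1.cas  hit  (counter 7, T1.r 6)
Mismatch at 6.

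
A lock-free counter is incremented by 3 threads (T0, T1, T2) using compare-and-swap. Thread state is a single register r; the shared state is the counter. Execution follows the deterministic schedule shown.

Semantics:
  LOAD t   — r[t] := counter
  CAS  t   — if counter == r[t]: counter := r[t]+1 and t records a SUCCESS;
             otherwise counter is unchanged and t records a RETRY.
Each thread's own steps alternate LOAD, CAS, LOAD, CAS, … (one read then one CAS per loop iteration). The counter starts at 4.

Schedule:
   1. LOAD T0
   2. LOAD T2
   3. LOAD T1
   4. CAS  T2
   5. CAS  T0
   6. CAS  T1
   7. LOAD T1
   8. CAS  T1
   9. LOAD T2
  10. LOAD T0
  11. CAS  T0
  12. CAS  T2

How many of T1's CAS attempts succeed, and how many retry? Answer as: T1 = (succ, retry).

T1 = (1, 1)

step 1: T0 LOAD ⇒ load; ctr=4 reg=4
step 2: T2 LOAD ⇒ load; ctr=4 reg=4
step 3: T1 LOAD ⇒ load; ctr=4 reg=4
step 4: T2 CAS ⇒ ok; ctr=5 reg=4
step 5: T0 CAS ⇒ retry; ctr=5 reg=4
step 6: T1 CAS ⇒ retry; ctr=5 reg=4
step 7: T1 LOAD ⇒ load; ctr=5 reg=5
step 8: T1 CAS ⇒ ok; ctr=6 reg=5
step 9: T2 LOAD ⇒ load; ctr=6 reg=6
step 10: T0 LOAD ⇒ load; ctr=6 reg=6
step 11: T0 CAS ⇒ ok; ctr=7 reg=6
step 12: T2 CAS ⇒ retry; ctr=7 reg=6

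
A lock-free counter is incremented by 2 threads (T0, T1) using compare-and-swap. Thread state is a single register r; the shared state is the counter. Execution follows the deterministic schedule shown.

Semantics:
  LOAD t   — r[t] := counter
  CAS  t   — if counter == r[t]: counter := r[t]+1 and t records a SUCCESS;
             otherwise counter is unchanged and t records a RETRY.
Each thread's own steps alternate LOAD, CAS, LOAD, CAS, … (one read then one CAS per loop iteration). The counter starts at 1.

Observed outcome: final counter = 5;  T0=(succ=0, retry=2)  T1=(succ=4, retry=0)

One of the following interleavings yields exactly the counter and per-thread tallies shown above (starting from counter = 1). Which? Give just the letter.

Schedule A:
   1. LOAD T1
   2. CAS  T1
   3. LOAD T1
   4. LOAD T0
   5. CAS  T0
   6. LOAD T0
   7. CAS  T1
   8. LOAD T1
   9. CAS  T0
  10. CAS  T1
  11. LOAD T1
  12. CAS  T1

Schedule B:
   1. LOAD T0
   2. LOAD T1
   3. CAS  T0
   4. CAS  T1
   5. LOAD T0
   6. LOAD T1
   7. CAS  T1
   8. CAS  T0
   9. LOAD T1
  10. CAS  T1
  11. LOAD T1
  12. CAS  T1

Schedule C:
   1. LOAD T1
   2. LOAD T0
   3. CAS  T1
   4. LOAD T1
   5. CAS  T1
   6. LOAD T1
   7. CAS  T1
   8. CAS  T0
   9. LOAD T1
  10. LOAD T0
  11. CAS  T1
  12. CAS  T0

C

Tracing schedule C:
#1 T1 reads 1
#2 T0 reads 1
#3 T1 CAS(1→2) writes; counter now 2
#4 T1 reads 2
#5 T1 CAS(2→3) writes; counter now 3
#6 T1 reads 3
#7 T1 CAS(3→4) writes; counter now 4
#8 T0 CAS(1→2) fails; counter now 4
#9 T1 reads 4
#10 T0 reads 4
#11 T1 CAS(4→5) writes; counter now 5
#12 T0 CAS(4→5) fails; counter now 5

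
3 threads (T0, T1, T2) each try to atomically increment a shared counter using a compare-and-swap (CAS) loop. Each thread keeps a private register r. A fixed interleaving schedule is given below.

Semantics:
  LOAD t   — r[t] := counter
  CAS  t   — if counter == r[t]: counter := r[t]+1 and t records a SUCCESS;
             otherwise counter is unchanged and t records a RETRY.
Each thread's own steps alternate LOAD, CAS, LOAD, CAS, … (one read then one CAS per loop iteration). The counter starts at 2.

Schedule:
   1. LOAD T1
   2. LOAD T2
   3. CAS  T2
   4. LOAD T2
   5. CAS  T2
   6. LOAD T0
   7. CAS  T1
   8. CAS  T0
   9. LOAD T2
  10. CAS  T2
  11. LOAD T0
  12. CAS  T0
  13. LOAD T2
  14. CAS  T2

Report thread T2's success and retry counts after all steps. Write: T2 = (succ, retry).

   1) LOAD T1:  M=2  r_T1=2
   2) LOAD T2:  M=2  r_T2=2
   3) CAS  T2:  M=3  r_T2=2 ✓
   4) LOAD T2:  M=3  r_T2=3
   5) CAS  T2:  M=4  r_T2=3 ✓
   6) LOAD T0:  M=4  r_T0=4
   7) CAS  T1:  M=4  r_T1=2 ✗
   8) CAS  T0:  M=5  r_T0=4 ✓
   9) LOAD T2:  M=5  r_T2=5
  10) CAS  T2:  M=6  r_T2=5 ✓
  11) LOAD T0:  M=6  r_T0=6
  12) CAS  T0:  M=7  r_T0=6 ✓
  13) LOAD T2:  M=7  r_T2=7
  14) CAS  T2:  M=8  r_T2=7 ✓

T2 = (4, 0)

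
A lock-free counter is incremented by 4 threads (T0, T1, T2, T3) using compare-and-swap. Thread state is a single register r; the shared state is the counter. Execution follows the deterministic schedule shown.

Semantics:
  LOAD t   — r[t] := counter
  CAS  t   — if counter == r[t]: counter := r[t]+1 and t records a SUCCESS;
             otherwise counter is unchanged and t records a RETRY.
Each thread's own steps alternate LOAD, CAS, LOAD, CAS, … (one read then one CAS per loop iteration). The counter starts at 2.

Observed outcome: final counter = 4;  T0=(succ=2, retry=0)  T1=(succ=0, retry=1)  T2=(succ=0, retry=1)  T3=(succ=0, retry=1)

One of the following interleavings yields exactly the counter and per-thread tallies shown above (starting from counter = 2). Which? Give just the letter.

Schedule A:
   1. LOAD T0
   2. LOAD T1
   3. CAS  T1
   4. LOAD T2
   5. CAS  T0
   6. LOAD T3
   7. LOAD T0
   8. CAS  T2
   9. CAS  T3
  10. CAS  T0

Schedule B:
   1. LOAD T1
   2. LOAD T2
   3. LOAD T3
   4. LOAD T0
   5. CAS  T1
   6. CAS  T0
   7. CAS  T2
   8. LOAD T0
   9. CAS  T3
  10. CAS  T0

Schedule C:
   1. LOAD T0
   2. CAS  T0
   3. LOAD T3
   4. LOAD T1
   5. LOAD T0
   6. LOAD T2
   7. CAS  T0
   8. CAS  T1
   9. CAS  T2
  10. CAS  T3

Simulating candidate C:
1. LOAD T0 → mem=2 r[T0]=2 [LOAD]
2. CAS T0 → mem=3 r[T0]=2 [OK]
3. LOAD T3 → mem=3 r[T3]=3 [LOAD]
4. LOAD T1 → mem=3 r[T1]=3 [LOAD]
5. LOAD T0 → mem=3 r[T0]=3 [LOAD]
6. LOAD T2 → mem=3 r[T2]=3 [LOAD]
7. CAS T0 → mem=4 r[T0]=3 [OK]
8. CAS T1 → mem=4 r[T1]=3 [RETRY]
9. CAS T2 → mem=4 r[T2]=3 [RETRY]
10. CAS T3 → mem=4 r[T3]=3 [RETRY]

C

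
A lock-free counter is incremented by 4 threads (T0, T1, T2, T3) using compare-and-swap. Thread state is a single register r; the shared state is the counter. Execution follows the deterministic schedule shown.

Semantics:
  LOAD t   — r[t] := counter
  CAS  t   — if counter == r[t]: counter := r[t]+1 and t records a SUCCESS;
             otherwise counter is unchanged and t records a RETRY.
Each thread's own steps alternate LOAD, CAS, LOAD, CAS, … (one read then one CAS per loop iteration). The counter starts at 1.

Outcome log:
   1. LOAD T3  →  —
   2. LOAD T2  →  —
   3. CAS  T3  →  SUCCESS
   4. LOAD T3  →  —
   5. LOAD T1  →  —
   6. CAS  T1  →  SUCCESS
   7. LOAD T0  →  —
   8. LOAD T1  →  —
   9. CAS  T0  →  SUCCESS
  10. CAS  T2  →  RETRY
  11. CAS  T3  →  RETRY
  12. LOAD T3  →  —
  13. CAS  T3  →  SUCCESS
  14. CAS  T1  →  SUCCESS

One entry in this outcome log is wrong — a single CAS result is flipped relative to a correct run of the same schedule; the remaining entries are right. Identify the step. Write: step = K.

Correct run:
step 1: T3 LOAD ⇒ load; ctr=1 reg=1
step 2: T2 LOAD ⇒ load; ctr=1 reg=1
step 3: T3 CAS ⇒ ok; ctr=2 reg=1
step 4: T3 LOAD ⇒ load; ctr=2 reg=2
step 5: T1 LOAD ⇒ load; ctr=2 reg=2
step 6: T1 CAS ⇒ ok; ctr=3 reg=2
step 7: T0 LOAD ⇒ load; ctr=3 reg=3
step 8: T1 LOAD ⇒ load; ctr=3 reg=3
step 9: T0 CAS ⇒ ok; ctr=4 reg=3
step 10: T2 CAS ⇒ retry; ctr=4 reg=1
step 11: T3 CAS ⇒ retry; ctr=4 reg=2
step 12: T3 LOAD ⇒ load; ctr=4 reg=4
step 13: T3 CAS ⇒ ok; ctr=5 reg=4
step 14: T1 CAS ⇒ retry; ctr=5 reg=3
Mismatch at 14.

step = 14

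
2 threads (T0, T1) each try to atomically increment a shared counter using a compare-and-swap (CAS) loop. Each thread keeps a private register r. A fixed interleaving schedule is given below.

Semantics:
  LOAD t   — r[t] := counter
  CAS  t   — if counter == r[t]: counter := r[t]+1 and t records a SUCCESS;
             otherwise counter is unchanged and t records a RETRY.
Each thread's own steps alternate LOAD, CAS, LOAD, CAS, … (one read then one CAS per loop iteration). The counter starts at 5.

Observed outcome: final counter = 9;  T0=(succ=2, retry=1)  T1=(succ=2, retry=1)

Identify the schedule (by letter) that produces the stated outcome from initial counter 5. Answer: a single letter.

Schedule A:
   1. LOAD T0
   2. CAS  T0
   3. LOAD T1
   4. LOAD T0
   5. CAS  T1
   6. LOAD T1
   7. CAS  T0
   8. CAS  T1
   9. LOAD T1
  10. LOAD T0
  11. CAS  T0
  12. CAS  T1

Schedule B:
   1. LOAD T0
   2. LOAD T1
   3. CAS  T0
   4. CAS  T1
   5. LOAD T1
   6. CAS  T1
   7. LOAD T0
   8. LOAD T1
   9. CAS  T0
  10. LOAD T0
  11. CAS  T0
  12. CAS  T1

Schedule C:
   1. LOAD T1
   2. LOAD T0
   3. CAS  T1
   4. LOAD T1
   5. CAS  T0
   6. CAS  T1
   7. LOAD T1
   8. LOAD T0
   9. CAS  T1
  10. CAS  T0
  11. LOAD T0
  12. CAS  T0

Simulating candidate A:
step 1: T0 LOAD ⇒ load; ctr=5 reg=5
step 2: T0 CAS ⇒ ok; ctr=6 reg=5
step 3: T1 LOAD ⇒ load; ctr=6 reg=6
step 4: T0 LOAD ⇒ load; ctr=6 reg=6
step 5: T1 CAS ⇒ ok; ctr=7 reg=6
step 6: T1 LOAD ⇒ load; ctr=7 reg=7
step 7: T0 CAS ⇒ retry; ctr=7 reg=6
step 8: T1 CAS ⇒ ok; ctr=8 reg=7
step 9: T1 LOAD ⇒ load; ctr=8 reg=8
step 10: T0 LOAD ⇒ load; ctr=8 reg=8
step 11: T0 CAS ⇒ ok; ctr=9 reg=8
step 12: T1 CAS ⇒ retry; ctr=9 reg=8

A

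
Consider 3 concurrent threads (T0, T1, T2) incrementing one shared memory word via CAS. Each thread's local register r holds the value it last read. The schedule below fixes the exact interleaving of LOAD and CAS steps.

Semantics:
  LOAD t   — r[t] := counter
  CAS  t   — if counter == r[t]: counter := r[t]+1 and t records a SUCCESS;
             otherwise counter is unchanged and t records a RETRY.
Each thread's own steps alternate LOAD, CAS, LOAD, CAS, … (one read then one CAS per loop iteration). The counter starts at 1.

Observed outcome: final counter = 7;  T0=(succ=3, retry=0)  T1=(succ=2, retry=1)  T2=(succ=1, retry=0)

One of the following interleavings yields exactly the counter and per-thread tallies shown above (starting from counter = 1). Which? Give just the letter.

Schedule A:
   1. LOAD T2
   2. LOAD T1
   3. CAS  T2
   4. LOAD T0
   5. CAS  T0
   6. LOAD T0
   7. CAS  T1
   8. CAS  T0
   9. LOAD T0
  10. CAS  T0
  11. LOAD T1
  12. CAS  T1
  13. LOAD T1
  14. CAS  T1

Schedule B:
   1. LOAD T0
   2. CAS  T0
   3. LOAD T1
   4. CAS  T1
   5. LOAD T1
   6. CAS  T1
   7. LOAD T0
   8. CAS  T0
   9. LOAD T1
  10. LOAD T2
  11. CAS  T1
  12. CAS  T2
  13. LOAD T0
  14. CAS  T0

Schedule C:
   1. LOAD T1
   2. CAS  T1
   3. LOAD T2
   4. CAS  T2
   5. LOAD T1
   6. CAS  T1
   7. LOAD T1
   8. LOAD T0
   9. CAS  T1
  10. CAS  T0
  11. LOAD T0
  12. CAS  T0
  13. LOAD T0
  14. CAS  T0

Simulating candidate A:
   1) LOAD T2:  M=1  r_T2=1
   2) LOAD T1:  M=1  r_T1=1
   3) CAS  T2:  M=2  r_T2=1 ✓
   4) LOAD T0:  M=2  r_T0=2
   5) CAS  T0:  M=3  r_T0=2 ✓
   6) LOAD T0:  M=3  r_T0=3
   7) CAS  T1:  M=3  r_T1=1 ✗
   8) CAS  T0:  M=4  r_T0=3 ✓
   9) LOAD T0:  M=4  r_T0=4
  10) CAS  T0:  M=5  r_T0=4 ✓
  11) LOAD T1:  M=5  r_T1=5
  12) CAS  T1:  M=6  r_T1=5 ✓
  13) LOAD T1:  M=6  r_T1=6
  14) CAS  T1:  M=7  r_T1=6 ✓

A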